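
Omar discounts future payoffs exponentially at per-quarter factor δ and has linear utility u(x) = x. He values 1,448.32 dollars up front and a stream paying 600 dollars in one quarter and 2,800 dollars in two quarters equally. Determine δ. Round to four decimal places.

δ ≈ 0.6200

The stream is worth 600δ + 2800δ² today, so 600δ + 2800δ² = 1448.32.
That is, 2800δ² + 600δ − 1448.32 = 0, a quadratic in δ.
δ = (−600 + √(600² + 4·2800·1448.32)) / (2·2800) = (−600 + √16581184.00) / 5600 ≈ 0.6200.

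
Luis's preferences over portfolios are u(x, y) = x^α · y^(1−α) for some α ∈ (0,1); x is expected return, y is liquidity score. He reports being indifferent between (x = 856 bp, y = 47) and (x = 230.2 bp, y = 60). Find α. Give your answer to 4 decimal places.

Set the two utilities equal: 856^α·47^(1−α) = 230.2^α·60^(1−α).
Rearrange to (856/230.2)^α = (60/47)^(1−α) and take logs: α·1.3133219 = (1−α)·0.2441970.
Thus α·(1.5575189) = 0.2441970, so α = 0.2441970/1.5575189 ≈ 0.1568.

α ≈ 0.1568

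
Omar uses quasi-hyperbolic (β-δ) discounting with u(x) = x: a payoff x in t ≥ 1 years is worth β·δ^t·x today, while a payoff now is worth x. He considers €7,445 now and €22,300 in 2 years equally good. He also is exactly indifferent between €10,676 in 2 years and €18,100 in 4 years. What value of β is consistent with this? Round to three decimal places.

The second indifference involves only future payoffs, so β cancels: β·δ^2·10676 = β·δ^4·18100, giving δ^2 = 10676/18100 = 0.58983, so δ = 0.76801.
The first indifference: 7445 = β·δ^2·22300, so β = 7445/(δ^2·22300) = 7445/(0.58983·22300) ≈ 0.566.

β ≈ 0.566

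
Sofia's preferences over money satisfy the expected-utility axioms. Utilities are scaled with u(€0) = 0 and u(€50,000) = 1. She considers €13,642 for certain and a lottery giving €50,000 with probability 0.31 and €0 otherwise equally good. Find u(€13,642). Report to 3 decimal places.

The indifference gives u(€13,642) = 0.31·u(€50,000) + 0.69·u(€0) = 0.31·1 + 0.69·0 = 0.31.

0.310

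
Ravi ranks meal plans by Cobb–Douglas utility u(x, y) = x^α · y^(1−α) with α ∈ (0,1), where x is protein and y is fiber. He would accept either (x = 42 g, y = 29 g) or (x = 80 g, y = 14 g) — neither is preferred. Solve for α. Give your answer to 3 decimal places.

α ≈ 0.531

The Cobb–Douglas utilities coincide, so 42^α·29^(1−α) = 80^α·14^(1−α).
(42/80)^α = (14/29)^(1−α); take logs: α·ln(42/80) = (1−α)·ln(14/29), i.e. α·-0.644357 = (1−α)·-0.728239.
So α/(1−α) = (-0.728239)/(-0.644357) = 1.130179, and α = 1.130179/2.130179 ≈ 0.531.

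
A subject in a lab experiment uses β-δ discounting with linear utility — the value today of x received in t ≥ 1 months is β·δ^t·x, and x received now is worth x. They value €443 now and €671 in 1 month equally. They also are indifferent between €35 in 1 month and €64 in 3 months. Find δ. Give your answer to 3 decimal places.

From the later pair, β·δ^1·35 = β·δ^3·64; dividing through, δ^2 = 35/64 = 0.54688, so δ = 0.73951.

δ ≈ 0.740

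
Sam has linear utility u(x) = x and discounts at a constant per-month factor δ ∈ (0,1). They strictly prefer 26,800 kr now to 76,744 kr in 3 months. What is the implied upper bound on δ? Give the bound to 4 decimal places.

Comparing present values: 26800 > δ^3·76744.
So δ^3 < 26800/76744 = 0.34921; taking the cube root of both positive sides preserves the inequality.
δ < 0.34921^(1/3) = 0.7042.

δ < 0.7042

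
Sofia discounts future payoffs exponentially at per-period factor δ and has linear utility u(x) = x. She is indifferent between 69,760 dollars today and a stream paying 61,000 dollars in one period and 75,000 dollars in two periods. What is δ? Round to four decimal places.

δ ≈ 0.6400

The stream is worth 61000δ + 75000δ² today, so 61000δ + 75000δ² = 69760.
So 75000δ² + 61000δ − 69760 = 0.
By the quadratic formula (taking the positive root), δ = (−61000 + √24649000000.00) / 150000 ≈ 0.6400.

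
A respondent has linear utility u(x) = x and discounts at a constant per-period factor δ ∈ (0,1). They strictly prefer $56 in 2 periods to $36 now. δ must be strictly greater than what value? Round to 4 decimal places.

Under u(x) = x this choice says 36 < δ^2·56.
Dividing by 56: δ^2 > 0.64286. Both sides are positive, so the square root keeps the direction.
δ > (36/56)^(1/2) ≈ 0.8018.

δ > 0.8018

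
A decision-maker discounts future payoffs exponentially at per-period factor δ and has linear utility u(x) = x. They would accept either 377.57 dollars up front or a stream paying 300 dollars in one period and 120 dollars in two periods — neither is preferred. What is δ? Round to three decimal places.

δ ≈ 0.920

Present value of the stream is 300·δ + 120·δ². Indifference gives 300δ + 120δ² = 377.57.
That is, 120δ² + 300δ − 377.57 = 0, a quadratic in δ.
By the quadratic formula (taking the positive root), δ = (−300 + √271233.60) / 240 ≈ 0.920.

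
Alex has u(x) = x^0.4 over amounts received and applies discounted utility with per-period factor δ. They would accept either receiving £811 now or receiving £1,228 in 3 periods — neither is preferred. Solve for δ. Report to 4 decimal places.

δ ≈ 0.9462

Indifference means u(811) = δ^3 · u(1228), so δ^3 = u(811)/u(1228).
With u(x) = x^0.4: δ^3 = 811^0.4/1228^0.4 = (811/1228)^0.4 = 0.84709.
Hence δ = (0.84709)^(1/3) = 0.946186.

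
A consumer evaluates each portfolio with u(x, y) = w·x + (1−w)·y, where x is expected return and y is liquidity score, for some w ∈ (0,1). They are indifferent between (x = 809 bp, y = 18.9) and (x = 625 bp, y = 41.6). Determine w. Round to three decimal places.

w = 0.110

Equating utilities: w·809 + (1−w)·18.9 = w·625 + (1−w)·41.6.
Rearranging, 184·w − 22.7·(1−w) = 0.
The marginal rate of substitution is 22.7/184, so w = 22.7/(184+22.7) = 0.110.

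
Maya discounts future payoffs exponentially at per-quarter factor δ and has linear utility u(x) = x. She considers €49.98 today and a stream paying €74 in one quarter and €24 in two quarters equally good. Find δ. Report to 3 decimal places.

The stream is worth 74δ + 24δ² today, so 74δ + 24δ² = 49.98.
That is, 24δ² + 74δ − 49.98 = 0, a quadratic in δ.
The positive root is δ = [−74 + √(74² + 4·24·49.98)] / (2·24) = (−74 + 101.361)/48 ≈ 0.570.

δ ≈ 0.570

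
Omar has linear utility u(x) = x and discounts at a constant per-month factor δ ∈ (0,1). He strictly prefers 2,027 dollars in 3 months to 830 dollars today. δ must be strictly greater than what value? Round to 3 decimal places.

Comparing present values: 830 < δ^3·2027.
Dividing by 2027: δ^3 > 0.40947. Both sides are positive, so the cube root keeps the direction.
δ > 0.40947^(1/3) = 0.743.

δ > 0.743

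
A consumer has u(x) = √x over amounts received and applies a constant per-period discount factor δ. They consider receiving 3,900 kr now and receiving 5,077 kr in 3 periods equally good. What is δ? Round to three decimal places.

Indifference means u(3900) = δ^3 · u(5077), so δ^3 = u(3900)/u(5077).
With u(x) = √x: δ^3 = √3900/√5077 = √(3900/5077) = 0.87645.
Taking the cube root: δ = 0.87645^(1/3) ≈ 0.957.

δ ≈ 0.957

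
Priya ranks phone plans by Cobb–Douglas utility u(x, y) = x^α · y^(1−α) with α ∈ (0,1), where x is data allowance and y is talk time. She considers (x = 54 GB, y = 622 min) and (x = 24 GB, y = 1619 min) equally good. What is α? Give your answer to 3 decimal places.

α ≈ 0.541

Set the two utilities equal: 54^α·622^(1−α) = 24^α·1619^(1−α).
Taking logs: α·ln 54 + (1−α)·ln 622 = α·ln 24 + (1−α)·ln 1619, i.e. α·0.810930 = (1−α)·0.956624.
With A = 0.810930 and B = 0.956624: α·A = (1−α)·B, so α = B/(A+B) = 0.956624/1.767554 ≈ 0.541.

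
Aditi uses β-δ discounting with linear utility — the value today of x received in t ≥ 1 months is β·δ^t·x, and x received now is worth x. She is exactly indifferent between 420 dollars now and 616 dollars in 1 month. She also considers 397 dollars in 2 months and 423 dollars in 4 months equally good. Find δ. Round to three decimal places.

The second indifference involves only future payoffs, so β cancels: β·δ^2·397 = β·δ^4·423, giving δ^2 = 397/423 = 0.93853, so δ = 0.96878.

δ ≈ 0.969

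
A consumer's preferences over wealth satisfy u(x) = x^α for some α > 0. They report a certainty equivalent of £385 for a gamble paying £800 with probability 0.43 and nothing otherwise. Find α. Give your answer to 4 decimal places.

α ≈ 1.1540

Since u(0) = 0, the lottery's EU is 0.43·800^α.
Setting u(385) equal to that: 385^α = 0.43·800^α ⇒ (385/800)^α = 0.43.
Taking logs: α·ln(385/800) = ln(0.43), so α = -0.8439701 / -0.7313684 ≈ 1.1540.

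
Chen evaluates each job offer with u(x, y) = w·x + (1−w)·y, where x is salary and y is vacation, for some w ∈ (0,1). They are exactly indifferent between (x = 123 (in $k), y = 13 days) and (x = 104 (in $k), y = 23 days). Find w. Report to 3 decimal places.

w = 0.345

Equating utilities: w·123 + (1−w)·13 = w·104 + (1−w)·23.
Rearranging, 19·w − 10·(1−w) = 0.
The marginal rate of substitution is 10/19, so w = 10/(19+10) = 0.345.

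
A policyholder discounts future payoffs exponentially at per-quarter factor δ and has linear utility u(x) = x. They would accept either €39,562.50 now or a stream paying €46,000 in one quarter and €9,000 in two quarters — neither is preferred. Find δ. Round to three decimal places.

Present value of the stream is 46000·δ + 9000·δ². Indifference gives 46000δ + 9000δ² = 39562.50.
So 9000δ² + 46000δ − 39562.50 = 0.
δ = (−46000 + √(46000² + 4·9000·39562.50)) / (2·9000) = (−46000 + √3540250000.00) / 18000 ≈ 0.750.

δ ≈ 0.750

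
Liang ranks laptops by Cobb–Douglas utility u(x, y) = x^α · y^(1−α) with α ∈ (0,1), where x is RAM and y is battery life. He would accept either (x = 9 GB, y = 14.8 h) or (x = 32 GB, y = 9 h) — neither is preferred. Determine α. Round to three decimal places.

The Cobb–Douglas utilities coincide, so 9^α·14.8^(1−α) = 32^α·9^(1−α).
Rearrange to (9/32)^α = (9/14.8)^(1−α) and take logs: α·-1.268511 = (1−α)·-0.497403.
So α/(1−α) = (-0.497403)/(-1.268511) = 0.392116, and α = 0.392116/1.392116 ≈ 0.282.

α ≈ 0.282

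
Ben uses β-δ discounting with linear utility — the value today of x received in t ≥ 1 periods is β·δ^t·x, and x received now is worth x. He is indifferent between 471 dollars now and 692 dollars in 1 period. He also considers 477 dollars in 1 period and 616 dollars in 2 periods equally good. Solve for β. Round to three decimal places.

β ≈ 0.879

The second indifference involves only future payoffs, so β cancels: β·δ^1·477 = β·δ^2·616, giving δ = 477/616 = 0.77435.
Substituting δ into 471 = β·δ·692: β = 471/(535.851) ≈ 0.879.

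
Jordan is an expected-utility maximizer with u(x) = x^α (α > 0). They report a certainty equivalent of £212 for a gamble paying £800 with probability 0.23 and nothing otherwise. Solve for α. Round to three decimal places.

α ≈ 1.107

EU(lottery) = 0.23·800^α + 0.77·0 = 0.23·800^α.
Setting u(212) equal to that: 212^α = 0.23·800^α ⇒ (212/800)^α = 0.23.
Taking logs: α·ln(212/800) = ln(0.23), so α = -1.469676 / -1.328025 ≈ 1.107.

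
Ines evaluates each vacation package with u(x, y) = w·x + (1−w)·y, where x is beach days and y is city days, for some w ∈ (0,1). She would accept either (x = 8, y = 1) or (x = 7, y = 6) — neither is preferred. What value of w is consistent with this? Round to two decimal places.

Indifference: w·8 + (1−w)·1 = w·7 + (1−w)·6.
w·(8−7) = (1−w)·(6−1), i.e. w·1 = (1−w)·5.
So w/(1−w) = 5/1 = 5.0000, giving w = 5/(1+5) = 0.83.

w = 0.83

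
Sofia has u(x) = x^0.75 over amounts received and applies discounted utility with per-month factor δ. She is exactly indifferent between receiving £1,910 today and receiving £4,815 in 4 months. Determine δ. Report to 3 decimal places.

δ ≈ 0.841

The payoff in 4 months is discounted by δ^4, so u(1910) = δ^4·u(4815) and δ^4 = u(1910)/u(4815).
Since u(x) = x^0.75, δ^4 = (1910/4815)^0.75 = 0.39668^0.75 = 0.49984.
So δ = 0.49984^(1/4) ≈ 0.841.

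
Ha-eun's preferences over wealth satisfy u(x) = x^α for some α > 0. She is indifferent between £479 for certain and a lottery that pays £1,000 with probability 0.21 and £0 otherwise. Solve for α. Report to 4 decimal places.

α ≈ 2.1203

The lottery's expected utility is 0.21·u(1000) + 0.79·u(0) = 0.21·1000^α (since u(0) = 0 for α > 0).
Equating: 479^α = 0.21·1000^α, i.e. 0.4790^α = 0.21.
α = ln(0.21) / ln(479/1000) = -1.5606477/-0.7360547 ≈ 2.1203.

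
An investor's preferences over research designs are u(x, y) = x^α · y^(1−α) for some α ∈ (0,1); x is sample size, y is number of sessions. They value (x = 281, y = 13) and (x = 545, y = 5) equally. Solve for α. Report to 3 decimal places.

α ≈ 0.591

Indifference: 281^α · 13^(1−α) = 545^α · 5^(1−α).
(281/545)^α = (5/13)^(1−α); take logs: α·ln(281/545) = (1−α)·ln(5/13), i.e. α·-0.662431 = (1−α)·-0.955511.
So α/(1−α) = (-0.955511)/(-0.662431) = 1.442431, and α = 1.442431/2.442431 ≈ 0.591.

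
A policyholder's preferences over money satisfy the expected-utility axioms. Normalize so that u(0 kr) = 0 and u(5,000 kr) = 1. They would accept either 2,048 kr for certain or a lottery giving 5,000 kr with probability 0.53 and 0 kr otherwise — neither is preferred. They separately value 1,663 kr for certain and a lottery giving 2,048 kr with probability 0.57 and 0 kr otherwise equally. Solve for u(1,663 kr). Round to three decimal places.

0.302

First, u(2,048 kr) = 0.53·u(5,000 kr) + 0.47·u(0 kr) = 0.53.
Chaining: u(1,663 kr) = 0.57·0.53 + 0.43·0.00 = 0.3021.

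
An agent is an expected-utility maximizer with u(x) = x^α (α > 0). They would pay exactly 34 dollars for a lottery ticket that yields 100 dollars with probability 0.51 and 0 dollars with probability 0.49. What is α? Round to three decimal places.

α ≈ 0.624

The lottery's expected utility is 0.51·u(100) + 0.49·u(0) = 0.51·100^α (since u(0) = 0 for α > 0).
Setting u(34) equal to that: 34^α = 0.51·100^α ⇒ (34/100)^α = 0.51.
Taking logs: α·ln(34/100) = ln(0.51), so α = -0.673345 / -1.078810 ≈ 0.624.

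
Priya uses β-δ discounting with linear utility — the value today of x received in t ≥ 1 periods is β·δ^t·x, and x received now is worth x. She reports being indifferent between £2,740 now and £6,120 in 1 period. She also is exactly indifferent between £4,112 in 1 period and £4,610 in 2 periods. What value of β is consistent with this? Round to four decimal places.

The second indifference involves only future payoffs, so β cancels: β·δ^1·4112 = β·δ^2·4610, giving δ = 4112/4610 = 0.89197.
The first indifference: 2740 = β·δ·6120, so β = 2740/(δ·6120) = 2740/(0.89197·6120) ≈ 0.5019.

β ≈ 0.5019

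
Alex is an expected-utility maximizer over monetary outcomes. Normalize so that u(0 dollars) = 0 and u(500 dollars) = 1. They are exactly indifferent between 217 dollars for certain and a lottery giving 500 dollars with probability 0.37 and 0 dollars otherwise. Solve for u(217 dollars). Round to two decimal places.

The indifference gives u(217 dollars) = 0.37·u(500 dollars) + 0.63·u(0 dollars) = 0.37·1 + 0.63·0 = 0.37.

0.37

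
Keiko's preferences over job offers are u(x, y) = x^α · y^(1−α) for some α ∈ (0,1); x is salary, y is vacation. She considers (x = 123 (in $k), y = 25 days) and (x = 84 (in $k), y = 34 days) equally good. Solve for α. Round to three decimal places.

The Cobb–Douglas utilities coincide, so 123^α·25^(1−α) = 84^α·34^(1−α).
(123/84)^α = (34/25)^(1−α); take logs: α·ln(123/84) = (1−α)·ln(34/25), i.e. α·0.381368 = (1−α)·0.307485.
So α/(1−α) = (0.307485)/(0.381368) = 0.806268, and α = 0.806268/1.806268 ≈ 0.446.

α ≈ 0.446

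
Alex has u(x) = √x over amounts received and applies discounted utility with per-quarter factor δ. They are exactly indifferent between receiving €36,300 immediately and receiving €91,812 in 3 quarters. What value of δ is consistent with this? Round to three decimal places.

Equating discounted utilities: u(36300) = δ^3·u(91812) ⇒ δ^3 = u(36300)/u(91812).
Since u(x) = √x, δ^3 = √(36300/91812) = 0.62879.
Hence δ = (0.62879)^(1/3) = 0.85671.

δ ≈ 0.857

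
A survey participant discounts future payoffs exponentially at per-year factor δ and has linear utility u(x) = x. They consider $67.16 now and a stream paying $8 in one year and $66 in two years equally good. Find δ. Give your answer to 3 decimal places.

Equating present values: 67.16 = 8δ + 66δ².
Rearranged: 66δ² + 8δ − 67.16 = 0.
The positive root is δ = [−8 + √(8² + 4·66·67.16)] / (2·66) = (−8 + 133.395)/132 ≈ 0.950.

δ ≈ 0.950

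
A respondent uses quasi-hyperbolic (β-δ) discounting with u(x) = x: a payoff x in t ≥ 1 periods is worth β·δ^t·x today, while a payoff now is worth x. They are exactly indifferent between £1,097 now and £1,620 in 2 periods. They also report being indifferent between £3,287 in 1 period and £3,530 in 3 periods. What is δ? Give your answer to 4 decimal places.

δ ≈ 0.9650

The second indifference involves only future payoffs, so β cancels: β·δ^1·3287 = β·δ^3·3530, giving δ^2 = 3287/3530 = 0.93116, so δ = 0.96497.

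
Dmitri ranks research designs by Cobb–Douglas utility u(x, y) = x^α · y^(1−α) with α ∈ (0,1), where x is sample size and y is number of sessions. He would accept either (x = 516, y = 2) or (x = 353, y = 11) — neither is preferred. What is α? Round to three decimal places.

Indifference: 516^α · 2^(1−α) = 353^α · 11^(1−α).
(516/353)^α = (11/2)^(1−α); take logs: α·ln(516/353) = (1−α)·ln(11/2), i.e. α·0.379639 = (1−α)·1.704748.
Thus α·(2.084387) = 1.704748, so α = 1.704748/2.084387 ≈ 0.818.

α ≈ 0.818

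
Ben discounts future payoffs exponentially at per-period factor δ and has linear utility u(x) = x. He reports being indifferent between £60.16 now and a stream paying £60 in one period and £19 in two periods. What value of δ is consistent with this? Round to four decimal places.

δ ≈ 0.8000

Present value of the stream is 60·δ + 19·δ². Indifference gives 60δ + 19δ² = 60.16.
That is, 19δ² + 60δ − 60.16 = 0, a quadratic in δ.
By the quadratic formula (taking the positive root), δ = (−60 + √8172.16) / 38 ≈ 0.8000.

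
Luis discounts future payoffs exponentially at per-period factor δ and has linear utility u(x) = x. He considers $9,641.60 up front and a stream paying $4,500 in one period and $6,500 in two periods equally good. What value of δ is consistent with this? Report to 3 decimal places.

δ ≈ 0.920

Equating present values: 9641.60 = 4500δ + 6500δ².
So 6500δ² + 4500δ − 9641.60 = 0.
The positive root is δ = [−4500 + √(4500² + 4·6500·9641.60)] / (2·6500) = (−4500 + 16460.000)/13000 ≈ 0.920.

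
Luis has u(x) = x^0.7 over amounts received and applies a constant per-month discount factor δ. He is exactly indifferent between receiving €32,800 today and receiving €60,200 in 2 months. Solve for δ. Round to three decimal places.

δ ≈ 0.809

The payoff in 2 months is discounted by δ^2, so u(32800) = δ^2·u(60200) and δ^2 = u(32800)/u(60200).
Since u(x) = x^0.7, δ^2 = (32800/60200)^0.7 = 0.54485^0.7 = 0.65372.
Hence δ = (0.65372)^(1/2) = 0.80853.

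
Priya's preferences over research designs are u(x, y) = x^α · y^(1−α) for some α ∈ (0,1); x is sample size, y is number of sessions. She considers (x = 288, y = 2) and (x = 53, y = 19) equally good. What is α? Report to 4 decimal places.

α ≈ 0.5708

The Cobb–Douglas utilities coincide, so 288^α·2^(1−α) = 53^α·19^(1−α).
(288/53)^α = (19/2)^(1−α); take logs: α·ln(288/53) = (1−α)·ln(19/2), i.e. α·1.6926686 = (1−α)·2.2512918.
So α/(1−α) = (2.2512918)/(1.6926686) = 1.3300251, and α = 1.3300251/2.3300251 ≈ 0.5708.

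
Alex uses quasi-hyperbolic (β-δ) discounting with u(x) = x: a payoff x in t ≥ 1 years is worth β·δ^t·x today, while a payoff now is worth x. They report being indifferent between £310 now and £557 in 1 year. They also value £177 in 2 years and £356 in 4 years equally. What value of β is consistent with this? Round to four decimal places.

β ≈ 0.7893

From the later pair, β·δ^2·177 = β·δ^4·356; dividing through, δ^2 = 177/356 = 0.49719, so δ = 0.70512.
Substituting δ into 310 = β·δ·557: β = 310/(392.751) ≈ 0.7893.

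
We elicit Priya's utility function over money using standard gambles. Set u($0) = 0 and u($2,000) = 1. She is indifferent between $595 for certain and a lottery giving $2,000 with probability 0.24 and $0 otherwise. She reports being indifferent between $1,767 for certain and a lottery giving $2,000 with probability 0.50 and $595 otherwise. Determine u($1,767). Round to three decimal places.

0.620

First, u($595) = 0.24·u($2,000) + 0.76·u($0) = 0.24.
The second indifference gives u($1,767) = 0.50·u($2,000) + 0.50·u($595) = 0.50·1.00 + 0.50·0.24 = 0.6200.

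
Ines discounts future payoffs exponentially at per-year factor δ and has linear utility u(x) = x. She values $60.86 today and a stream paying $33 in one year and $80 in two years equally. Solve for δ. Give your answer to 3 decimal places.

δ ≈ 0.690

Equating present values: 60.86 = 33δ + 80δ².
That is, 80δ² + 33δ − 60.86 = 0, a quadratic in δ.
By the quadratic formula (taking the positive root), δ = (−33 + √20564.20) / 160 ≈ 0.690.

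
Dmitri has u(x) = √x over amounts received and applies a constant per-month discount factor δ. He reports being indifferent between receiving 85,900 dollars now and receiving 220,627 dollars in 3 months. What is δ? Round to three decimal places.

Indifference means u(85900) = δ^3 · u(220627), so δ^3 = u(85900)/u(220627).
With u(x) = √x: δ^3 = √85900/√220627 = √(85900/220627) = 0.62398.
Taking the cube root: δ = 0.62398^(1/3) ≈ 0.855.

δ ≈ 0.855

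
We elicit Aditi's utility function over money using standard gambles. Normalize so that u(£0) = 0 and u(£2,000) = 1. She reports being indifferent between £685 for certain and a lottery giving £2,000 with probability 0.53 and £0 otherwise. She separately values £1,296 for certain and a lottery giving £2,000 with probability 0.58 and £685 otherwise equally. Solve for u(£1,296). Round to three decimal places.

0.803

The first gamble pins u(£685): it must equal 0.53·1 + 0.47·0 = 0.53.
The second indifference gives u(£1,296) = 0.58·u(£2,000) + 0.42·u(£685) = 0.58·1.00 + 0.42·0.53 = 0.8026.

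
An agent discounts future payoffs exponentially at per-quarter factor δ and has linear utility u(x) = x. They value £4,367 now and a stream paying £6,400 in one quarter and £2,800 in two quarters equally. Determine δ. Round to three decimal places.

Equating present values: 4367 = 6400δ + 2800δ².
Rearranged: 2800δ² + 6400δ − 4367 = 0.
δ = (−6400 + √(6400² + 4·2800·4367)) / (2·2800) = (−6400 + √89870400.00) / 5600 ≈ 0.550.

δ ≈ 0.550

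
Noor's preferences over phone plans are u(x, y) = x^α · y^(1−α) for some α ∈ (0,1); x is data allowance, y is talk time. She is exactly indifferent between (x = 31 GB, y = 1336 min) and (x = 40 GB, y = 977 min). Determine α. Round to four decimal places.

Set the two utilities equal: 31^α·1336^(1−α) = 40^α·977^(1−α).
Taking logs: α·ln 31 + (1−α)·ln 1336 = α·ln 40 + (1−α)·ln 977, i.e. α·-0.2548922 = (1−α)·-0.3129487.
So α/(1−α) = (-0.3129487)/(-0.2548922) = 1.2277688, and α = 1.2277688/2.2277688 ≈ 0.5511.

α ≈ 0.5511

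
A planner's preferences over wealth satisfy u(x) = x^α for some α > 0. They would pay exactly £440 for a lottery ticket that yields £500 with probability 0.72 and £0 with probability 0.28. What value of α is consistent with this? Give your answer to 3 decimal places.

α ≈ 2.570

Since u(0) = 0, the lottery's EU is 0.72·500^α.
Indifference: 440^α = 0.72·500^α, so (440/500)^α = 0.72.
α = ln(0.72) / ln(440/500) = -0.328504/-0.127833 ≈ 2.570.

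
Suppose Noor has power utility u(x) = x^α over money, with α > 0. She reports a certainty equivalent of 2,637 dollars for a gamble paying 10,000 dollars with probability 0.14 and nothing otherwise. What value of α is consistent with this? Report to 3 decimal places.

α ≈ 1.475

Since u(0) = 0, the lottery's EU is 0.14·10000^α.
Indifference: 2637^α = 0.14·10000^α, so (2637/10000)^α = 0.14.
α = ln(0.14) / ln(2637/10000) = -1.966113/-1.332943 ≈ 1.475.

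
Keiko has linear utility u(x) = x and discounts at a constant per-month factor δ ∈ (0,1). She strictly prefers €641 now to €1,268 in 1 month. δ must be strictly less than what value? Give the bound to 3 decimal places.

Under u(x) = x this choice says 641 > δ·1268.
So δ < 641/1268 = 0.50552.

δ < 0.506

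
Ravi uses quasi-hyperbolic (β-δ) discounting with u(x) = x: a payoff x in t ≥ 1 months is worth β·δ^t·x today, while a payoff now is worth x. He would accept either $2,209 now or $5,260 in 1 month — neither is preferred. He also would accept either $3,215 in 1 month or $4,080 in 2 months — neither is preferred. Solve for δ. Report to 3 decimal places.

The second indifference involves only future payoffs, so β cancels: β·δ^1·3215 = β·δ^2·4080, giving δ = 3215/4080 = 0.78799.

δ ≈ 0.788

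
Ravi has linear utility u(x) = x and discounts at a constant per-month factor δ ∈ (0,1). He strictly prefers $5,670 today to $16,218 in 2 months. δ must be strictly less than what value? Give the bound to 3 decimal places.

Comparing present values: 5670 > δ^2·16218.
Dividing by 16218: δ^2 < 0.34961. Both sides are positive, so the square root keeps the direction.
δ < (5670/16218)^(1/2) ≈ 0.591.

δ < 0.591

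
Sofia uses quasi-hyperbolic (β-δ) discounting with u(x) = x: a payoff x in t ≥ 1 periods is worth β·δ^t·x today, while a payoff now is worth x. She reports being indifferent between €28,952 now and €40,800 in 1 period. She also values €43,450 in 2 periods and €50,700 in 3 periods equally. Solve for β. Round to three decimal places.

β ≈ 0.828

Both payoffs in the second observation are in the future, so β drops out: δ^2·43450 = δ^3·50700 ⇒ δ = 43450/50700 = 0.85700.
The first indifference: 28952 = β·δ·40800, so β = 28952/(δ·40800) = 28952/(0.85700·40800) ≈ 0.828.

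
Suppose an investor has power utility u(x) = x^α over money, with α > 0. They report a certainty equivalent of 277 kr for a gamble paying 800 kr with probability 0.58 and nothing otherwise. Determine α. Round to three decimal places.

Since u(0) = 0, the lottery's EU is 0.58·800^α.
Equating: 277^α = 0.58·800^α, i.e. 0.3463^α = 0.58.
Take logs: α = ln 0.58 / ln(277/800) ≈ 0.51361.

α ≈ 0.514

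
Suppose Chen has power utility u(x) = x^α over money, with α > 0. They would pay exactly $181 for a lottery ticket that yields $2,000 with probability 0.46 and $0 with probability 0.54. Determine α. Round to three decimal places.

α ≈ 0.323

The lottery's expected utility is 0.46·u(2000) + 0.54·u(0) = 0.46·2000^α (since u(0) = 0 for α > 0).
Setting u(181) equal to that: 181^α = 0.46·2000^α ⇒ (181/2000)^α = 0.46.
Taking logs: α·ln(181/2000) = ln(0.46), so α = -0.776529 / -2.402405 ≈ 0.323.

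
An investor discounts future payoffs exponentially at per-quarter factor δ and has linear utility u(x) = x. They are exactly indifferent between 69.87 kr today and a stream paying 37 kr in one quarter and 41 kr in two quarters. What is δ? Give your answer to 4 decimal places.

δ ≈ 0.9300

The stream is worth 37δ + 41δ² today, so 37δ + 41δ² = 69.87.
So 41δ² + 37δ − 69.87 = 0.
δ = (−37 + √(37² + 4·41·69.87)) / (2·41) = (−37 + √12827.68) / 82 ≈ 0.9300.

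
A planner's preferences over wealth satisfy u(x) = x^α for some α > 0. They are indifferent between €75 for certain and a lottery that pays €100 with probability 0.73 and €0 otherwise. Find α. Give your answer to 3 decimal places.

EU(lottery) = 0.73·100^α + 0.27·0 = 0.73·100^α.
Indifference: 75^α = 0.73·100^α, so (75/100)^α = 0.73.
Take logs: α = ln 0.73 / ln(75/100) ≈ 1.09395.

α ≈ 1.094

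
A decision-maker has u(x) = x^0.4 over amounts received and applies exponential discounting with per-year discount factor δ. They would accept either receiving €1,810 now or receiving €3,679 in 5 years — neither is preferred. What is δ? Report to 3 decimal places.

δ ≈ 0.945

Indifference means u(1810) = δ^5 · u(3679), so δ^5 = u(1810)/u(3679).
With u(x) = x^0.4: δ^5 = 1810^0.4/3679^0.4 = (1810/3679)^0.4 = 0.75297.
Hence δ = (0.75297)^(1/5) = 0.94483.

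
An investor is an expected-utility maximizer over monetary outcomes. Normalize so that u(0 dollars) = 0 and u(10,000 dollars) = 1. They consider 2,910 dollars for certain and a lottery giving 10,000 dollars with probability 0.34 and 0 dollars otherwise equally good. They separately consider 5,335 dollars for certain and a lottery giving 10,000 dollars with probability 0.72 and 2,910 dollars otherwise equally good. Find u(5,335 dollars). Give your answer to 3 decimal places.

0.815

From the first indifference, u(2,910 dollars) = 0.34·u(10,000 dollars) + 0.66·u(0 dollars) = 0.34·1 + 0.66·0 = 0.34.
Then u(5,335 dollars) = 0.72·u(10,000 dollars) + 0.28·u(2,910 dollars) = 0.72·1.00 + 0.28·0.34 = 0.8152.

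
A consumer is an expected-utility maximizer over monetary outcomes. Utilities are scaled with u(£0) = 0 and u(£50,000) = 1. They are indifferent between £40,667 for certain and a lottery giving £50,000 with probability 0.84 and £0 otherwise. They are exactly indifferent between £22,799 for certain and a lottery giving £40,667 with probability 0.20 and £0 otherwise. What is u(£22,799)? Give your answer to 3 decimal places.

From the first indifference, u(£40,667) = 0.84·u(£50,000) + 0.16·u(£0) = 0.84·1 + 0.16·0 = 0.84.
Then u(£22,799) = 0.20·u(£40,667) + 0.80·u(£0) = 0.20·0.84 + 0.80·0.00 = 0.1680.

0.168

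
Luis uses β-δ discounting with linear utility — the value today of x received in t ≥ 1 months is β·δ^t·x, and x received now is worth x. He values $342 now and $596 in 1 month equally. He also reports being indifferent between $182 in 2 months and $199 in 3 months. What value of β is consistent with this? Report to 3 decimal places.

β ≈ 0.627

The second indifference involves only future payoffs, so β cancels: β·δ^2·182 = β·δ^3·199, giving δ = 182/199 = 0.91457.
Now use the now-vs-future pair: 342 = β·δ·596 gives β = 342/(0.91457·596) ≈ 0.627.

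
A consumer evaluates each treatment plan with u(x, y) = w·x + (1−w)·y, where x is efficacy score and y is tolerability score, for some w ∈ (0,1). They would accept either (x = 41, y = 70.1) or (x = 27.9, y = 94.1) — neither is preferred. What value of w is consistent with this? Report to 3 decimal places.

w = 0.647

Indifference: w·41 + (1−w)·70.1 = w·27.9 + (1−w)·94.1.
w·(41−27.9) = (1−w)·(94.1−70.1), i.e. w·13.1 = (1−w)·24.
Hence w = 24/(13.1+24) = 24/37.1 = 0.647.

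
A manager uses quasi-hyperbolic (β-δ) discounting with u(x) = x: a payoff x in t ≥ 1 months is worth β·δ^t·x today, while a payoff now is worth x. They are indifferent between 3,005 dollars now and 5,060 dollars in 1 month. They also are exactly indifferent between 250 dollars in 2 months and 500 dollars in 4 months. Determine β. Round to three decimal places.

β ≈ 0.840

From the later pair, β·δ^2·250 = β·δ^4·500; dividing through, δ^2 = 250/500 = 0.50000, so δ = 0.70711.
Now use the now-vs-future pair: 3005 = β·δ·5060 gives β = 3005/(0.70711·5060) ≈ 0.840.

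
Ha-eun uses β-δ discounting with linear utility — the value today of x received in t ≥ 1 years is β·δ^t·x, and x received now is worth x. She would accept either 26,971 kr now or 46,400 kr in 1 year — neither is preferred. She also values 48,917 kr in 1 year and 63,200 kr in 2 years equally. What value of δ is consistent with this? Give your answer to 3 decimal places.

δ ≈ 0.774

Both payoffs in the second observation are in the future, so β drops out: δ^1·48917 = δ^2·63200 ⇒ δ = 48917/63200 = 0.77400.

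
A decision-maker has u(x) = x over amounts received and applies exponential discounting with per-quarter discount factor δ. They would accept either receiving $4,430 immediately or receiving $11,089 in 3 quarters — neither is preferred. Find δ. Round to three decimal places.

Equating discounted utilities: u(4430) = δ^3·u(11089) ⇒ δ^3 = u(4430)/u(11089).
With u(x) = x: δ^3 = 4430/11089 = 0.39949.
Hence δ = (0.39949)^(1/3) = 0.73650.

δ ≈ 0.736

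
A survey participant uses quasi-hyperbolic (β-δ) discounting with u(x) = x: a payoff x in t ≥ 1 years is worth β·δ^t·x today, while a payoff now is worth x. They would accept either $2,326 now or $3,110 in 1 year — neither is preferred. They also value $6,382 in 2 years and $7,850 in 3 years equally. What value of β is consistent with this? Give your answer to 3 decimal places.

β ≈ 0.920

From the later pair, β·δ^2·6382 = β·δ^3·7850; dividing through, δ = 6382/7850 = 0.81299.
Now use the now-vs-future pair: 2326 = β·δ·3110 gives β = 2326/(0.81299·3110) ≈ 0.920.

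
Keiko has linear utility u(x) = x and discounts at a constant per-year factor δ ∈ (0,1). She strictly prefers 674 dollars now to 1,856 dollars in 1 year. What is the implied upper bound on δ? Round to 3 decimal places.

The preference means 674 > δ·1856.
So δ < 674/1856 = 0.36315.

δ < 0.363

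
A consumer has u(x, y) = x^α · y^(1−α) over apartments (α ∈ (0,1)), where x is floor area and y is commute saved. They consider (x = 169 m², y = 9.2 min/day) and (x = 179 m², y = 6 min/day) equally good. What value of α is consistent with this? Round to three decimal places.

The Cobb–Douglas utilities coincide, so 169^α·9.2^(1−α) = 179^α·6^(1−α).
(169/179)^α = (6/9.2)^(1−α); take logs: α·ln(169/179) = (1−α)·ln(6/9.2), i.e. α·-0.057487 = (1−α)·-0.427444.
With A = -0.057487 and B = -0.427444: α·A = (1−α)·B, so α = B/(A+B) = -0.427444/-0.484931 ≈ 0.881.

α ≈ 0.881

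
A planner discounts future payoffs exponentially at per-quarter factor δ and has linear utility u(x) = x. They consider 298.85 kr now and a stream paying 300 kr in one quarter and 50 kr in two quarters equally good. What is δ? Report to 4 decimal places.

δ ≈ 0.8700

Present value of the stream is 300·δ + 50·δ². Indifference gives 300δ + 50δ² = 298.85.
Rearranged: 50δ² + 300δ − 298.85 = 0.
δ = (−300 + √(300² + 4·50·298.85)) / (2·50) = (−300 + √149770.00) / 100 ≈ 0.8700.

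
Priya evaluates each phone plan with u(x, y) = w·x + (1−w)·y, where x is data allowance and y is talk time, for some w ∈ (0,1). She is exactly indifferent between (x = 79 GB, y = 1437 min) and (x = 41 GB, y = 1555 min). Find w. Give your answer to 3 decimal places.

u(79,1437) = u(41,1555) means w·79 + (1−w)·1437 = w·41 + (1−w)·1555.
Rearranging, 38·w − 118·(1−w) = 0.
So w/(1−w) = 118/38 = 3.1053, giving w = 118/(38+118) = 0.756.

w = 0.756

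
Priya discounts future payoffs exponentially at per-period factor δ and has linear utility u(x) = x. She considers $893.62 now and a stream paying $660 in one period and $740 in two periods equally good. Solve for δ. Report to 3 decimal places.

δ ≈ 0.740

Present value of the stream is 660·δ + 740·δ². Indifference gives 660δ + 740δ² = 893.62.
That is, 740δ² + 660δ − 893.62 = 0, a quadratic in δ.
δ = (−660 + √(660² + 4·740·893.62)) / (2·740) = (−660 + √3080715.20) / 1480 ≈ 0.740.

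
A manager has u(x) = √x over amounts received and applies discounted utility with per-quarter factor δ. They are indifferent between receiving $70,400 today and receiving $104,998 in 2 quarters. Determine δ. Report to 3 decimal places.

The payoff in 2 quarters is discounted by δ^2, so u(70400) = δ^2·u(104998) and δ^2 = u(70400)/u(104998).
With u(x) = √x: δ^2 = √70400/√104998 = √(70400/104998) = 0.81883.
Hence δ = (0.81883)^(1/2) = 0.90489.

δ ≈ 0.905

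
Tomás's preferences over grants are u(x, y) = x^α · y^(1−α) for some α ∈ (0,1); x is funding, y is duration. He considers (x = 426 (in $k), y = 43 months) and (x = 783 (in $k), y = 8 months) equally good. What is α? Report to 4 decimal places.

Indifference: 426^α · 43^(1−α) = 783^α · 8^(1−α).
Taking logs: α·ln 426 + (1−α)·ln 43 = α·ln 783 + (1−α)·ln 8, i.e. α·-0.6086933 = (1−α)·-1.6817586.
So α/(1−α) = (-1.6817586)/(-0.6086933) = 2.7628998, and α = 2.7628998/3.7628998 ≈ 0.7342.

α ≈ 0.7342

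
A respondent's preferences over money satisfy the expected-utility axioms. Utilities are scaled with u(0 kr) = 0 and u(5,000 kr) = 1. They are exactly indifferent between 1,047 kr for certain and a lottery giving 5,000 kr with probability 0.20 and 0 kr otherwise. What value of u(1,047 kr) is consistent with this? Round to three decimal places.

0.200

u(1,047 kr) equals the lottery's expected utility: 0.20·1 + 0.80·0 = 0.20.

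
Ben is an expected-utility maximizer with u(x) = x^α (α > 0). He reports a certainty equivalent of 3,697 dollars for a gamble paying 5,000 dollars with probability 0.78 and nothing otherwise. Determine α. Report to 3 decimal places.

Since u(0) = 0, the lottery's EU is 0.78·5000^α.
Equating: 3697^α = 0.78·5000^α, i.e. 0.7394^α = 0.78.
α = ln(0.78) / ln(3697/5000) = -0.248461/-0.301916 ≈ 0.823.

α ≈ 0.823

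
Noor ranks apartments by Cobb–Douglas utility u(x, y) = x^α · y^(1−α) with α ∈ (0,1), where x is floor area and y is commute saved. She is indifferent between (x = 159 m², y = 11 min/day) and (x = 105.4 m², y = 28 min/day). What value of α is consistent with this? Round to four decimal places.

α ≈ 0.6944

Indifference: 159^α · 11^(1−α) = 105.4^α · 28^(1−α).
Rearrange to (159/105.4)^α = (28/11)^(1−α) and take logs: α·0.4111416 = (1−α)·0.9343092.
So α/(1−α) = (0.9343092)/(0.4111416) = 2.2724755, and α = 2.2724755/3.2724755 ≈ 0.6944.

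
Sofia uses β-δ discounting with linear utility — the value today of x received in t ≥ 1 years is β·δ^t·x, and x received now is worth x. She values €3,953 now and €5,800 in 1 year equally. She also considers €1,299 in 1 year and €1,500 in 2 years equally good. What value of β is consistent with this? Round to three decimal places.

β ≈ 0.787

The second indifference involves only future payoffs, so β cancels: β·δ^1·1299 = β·δ^2·1500, giving δ = 1299/1500 = 0.86600.
Now use the now-vs-future pair: 3953 = β·δ·5800 gives β = 3953/(0.86600·5800) ≈ 0.787.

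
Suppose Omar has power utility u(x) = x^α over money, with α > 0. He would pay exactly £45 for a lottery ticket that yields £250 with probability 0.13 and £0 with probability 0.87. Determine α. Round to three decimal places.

α ≈ 1.190

The lottery's expected utility is 0.13·u(250) + 0.87·u(0) = 0.13·250^α (since u(0) = 0 for α > 0).
Indifference: 45^α = 0.13·250^α, so (45/250)^α = 0.13.
Take logs: α = ln 0.13 / ln(45/250) ≈ 1.18977.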